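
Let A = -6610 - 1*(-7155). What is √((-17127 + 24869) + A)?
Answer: √8287 ≈ 91.033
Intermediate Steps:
A = 545 (A = -6610 + 7155 = 545)
√((-17127 + 24869) + A) = √((-17127 + 24869) + 545) = √(7742 + 545) = √8287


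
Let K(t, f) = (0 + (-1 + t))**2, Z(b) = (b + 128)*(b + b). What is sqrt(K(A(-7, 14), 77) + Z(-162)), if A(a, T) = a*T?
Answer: 9*sqrt(257) ≈ 144.28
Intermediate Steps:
A(a, T) = T*a
Z(b) = 2*b*(128 + b) (Z(b) = (128 + b)*(2*b) = 2*b*(128 + b))
K(t, f) = (-1 + t)**2
sqrt(K(A(-7, 14), 77) + Z(-162)) = sqrt((-1 + 14*(-7))**2 + 2*(-162)*(128 - 162)) = sqrt((-1 - 98)**2 + 2*(-162)*(-34)) = sqrt((-99)**2 + 11016) = sqrt(9801 + 11016) = sqrt(20817) = 9*sqrt(257)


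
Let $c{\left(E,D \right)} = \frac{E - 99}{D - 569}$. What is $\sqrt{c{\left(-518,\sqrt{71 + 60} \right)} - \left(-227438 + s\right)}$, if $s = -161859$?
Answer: $\frac{\sqrt{221510610 - 389297 \sqrt{131}}}{\sqrt{569 - \sqrt{131}}} \approx 623.94$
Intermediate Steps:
$c{\left(E,D \right)} = \frac{-99 + E}{-569 + D}$
$\sqrt{c{\left(-518,\sqrt{71 + 60} \right)} - \left(-227438 + s\right)} = \sqrt{\frac{-99 - 518}{-569 + \sqrt{71 + 60}} + \left(227438 - -161859\right)} = \sqrt{\frac{1}{-569 + \sqrt{131}} \left(-617\right) + \left(227438 + 161859\right)} = \sqrt{- \frac{617}{-569 + \sqrt{131}} + 389297} = \sqrt{389297 - \frac{617}{-569 + \sqrt{131}}}$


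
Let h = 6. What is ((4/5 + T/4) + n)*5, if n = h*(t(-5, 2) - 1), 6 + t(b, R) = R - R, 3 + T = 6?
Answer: -809/4 ≈ -202.25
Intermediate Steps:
T = 3 (T = -3 + 6 = 3)
t(b, R) = -6 (t(b, R) = -6 + (R - R) = -6 + 0 = -6)
n = -42 (n = 6*(-6 - 1) = 6*(-7) = -42)
((4/5 + T/4) + n)*5 = ((4/5 + 3/4) - 42)*5 = ((4*(⅕) + 3*(¼)) - 42)*5 = ((⅘ + ¾) - 42)*5 = (31/20 - 42)*5 = -809/20*5 = -809/4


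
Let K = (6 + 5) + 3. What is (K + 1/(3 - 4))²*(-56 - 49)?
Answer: -17745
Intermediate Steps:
K = 14 (K = 11 + 3 = 14)
(K + 1/(3 - 4))²*(-56 - 49) = (14 + 1/(3 - 4))²*(-56 - 49) = (14 + 1/(-1))²*(-105) = (14 - 1)²*(-105) = 13²*(-105) = 169*(-105) = -17745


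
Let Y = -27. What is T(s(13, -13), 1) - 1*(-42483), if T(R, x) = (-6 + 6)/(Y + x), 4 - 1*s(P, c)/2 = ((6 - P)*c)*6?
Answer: 42483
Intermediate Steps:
s(P, c) = 8 - 12*c*(6 - P) (s(P, c) = 8 - 2*(6 - P)*c*6 = 8 - 2*c*(6 - P)*6 = 8 - 12*c*(6 - P))
T(R, x) = 0 (T(R, x) = (-6 + 6)/(-27 + x) = 0/(-27 + x) = 0)
T(s(13, -13), 1) - 1*(-42483) = 0 - 1*(-42483) = 0 + 42483 = 42483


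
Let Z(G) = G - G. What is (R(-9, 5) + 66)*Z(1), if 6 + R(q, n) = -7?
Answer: 0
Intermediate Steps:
Z(G) = 0
R(q, n) = -13 (R(q, n) = -6 - 7 = -13)
(R(-9, 5) + 66)*Z(1) = (-13 + 66)*0 = 53*0 = 0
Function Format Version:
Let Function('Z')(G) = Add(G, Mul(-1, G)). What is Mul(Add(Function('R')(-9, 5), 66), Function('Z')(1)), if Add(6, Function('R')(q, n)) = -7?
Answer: 0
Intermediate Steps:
Function('Z')(G) = 0
Function('R')(q, n) = -13 (Function('R')(q, n) = Add(-6, -7) = -13)
Mul(Add(Function('R')(-9, 5), 66), Function('Z')(1)) = Mul(Add(-13, 66), 0) = Mul(53, 0) = 0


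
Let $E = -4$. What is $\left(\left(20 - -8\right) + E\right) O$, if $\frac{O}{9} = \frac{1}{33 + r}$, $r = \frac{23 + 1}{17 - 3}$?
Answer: $\frac{56}{9} \approx 6.2222$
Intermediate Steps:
$r = \frac{12}{7}$ ($r = \frac{24}{14} = 24 \cdot \frac{1}{14} = \frac{12}{7} \approx 1.7143$)
$O = \frac{7}{27}$ ($O = \frac{9}{33 + \frac{12}{7}} = \frac{9}{\frac{243}{7}} = 9 \cdot \frac{7}{243} = \frac{7}{27} \approx 0.25926$)
$\left(\left(20 - -8\right) + E\right) O = \left(\left(20 - -8\right) - 4\right) \frac{7}{27} = \left(\left(20 + 8\right) - 4\right) \frac{7}{27} = \left(28 - 4\right) \frac{7}{27} = 24 \cdot \frac{7}{27} = \frac{56}{9}$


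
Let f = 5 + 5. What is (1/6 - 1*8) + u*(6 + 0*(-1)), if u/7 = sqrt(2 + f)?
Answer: -47/6 + 84*sqrt(3) ≈ 137.66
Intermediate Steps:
f = 10
u = 14*sqrt(3) (u = 7*sqrt(2 + 10) = 7*sqrt(12) = 7*(2*sqrt(3)) = 14*sqrt(3) ≈ 24.249)
(1/6 - 1*8) + u*(6 + 0*(-1)) = (1/6 - 1*8) + (14*sqrt(3))*(6 + 0*(-1)) = (1/6 - 8) + (14*sqrt(3))*(6 + 0) = -47/6 + (14*sqrt(3))*6 = -47/6 + 84*sqrt(3)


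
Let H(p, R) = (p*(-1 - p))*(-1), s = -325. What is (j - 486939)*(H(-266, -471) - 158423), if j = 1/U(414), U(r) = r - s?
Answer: 31642507149360/739 ≈ 4.2818e+10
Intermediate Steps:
U(r) = 325 + r (U(r) = r - 1*(-325) = r + 325 = 325 + r)
j = 1/739 (j = 1/(325 + 414) = 1/739 ≈ 0.0013532)
H(p, R) = -p*(-1 - p)
(j - 486939)*(H(-266, -471) - 158423) = (1/739 - 486939)*(-266*(1 - 266) - 158423) = -359847920*(-266*(-265) - 158423)/739 = -359847920*(70490 - 158423)/739 = -359847920/739*(-87933) = 31642507149360/739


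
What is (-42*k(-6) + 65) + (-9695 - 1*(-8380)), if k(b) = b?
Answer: -998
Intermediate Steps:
(-42*k(-6) + 65) + (-9695 - 1*(-8380)) = (-42*(-6) + 65) + (-9695 - 1*(-8380)) = (252 + 65) + (-9695 + 8380) = 317 - 1315 = -998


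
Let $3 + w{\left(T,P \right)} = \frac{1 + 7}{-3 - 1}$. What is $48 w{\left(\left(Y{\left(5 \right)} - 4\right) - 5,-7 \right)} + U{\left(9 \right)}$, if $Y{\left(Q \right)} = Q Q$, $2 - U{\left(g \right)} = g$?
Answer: $-247$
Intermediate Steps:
$U{\left(g \right)} = 2 - g$
$Y{\left(Q \right)} = Q^{2}$
$w{\left(T,P \right)} = -5$ ($w{\left(T,P \right)} = -3 + \frac{1 + 7}{-3 - 1} = -3 + \frac{8}{-4} = -3 + 8 \left(- \frac{1}{4}\right) = -3 - 2 = -5$)
$48 w{\left(\left(Y{\left(5 \right)} - 4\right) - 5,-7 \right)} + U{\left(9 \right)} = 48 \left(-5\right) + \left(2 - 9\right) = -240 + \left(2 - 9\right) = -240 - 7 = -247$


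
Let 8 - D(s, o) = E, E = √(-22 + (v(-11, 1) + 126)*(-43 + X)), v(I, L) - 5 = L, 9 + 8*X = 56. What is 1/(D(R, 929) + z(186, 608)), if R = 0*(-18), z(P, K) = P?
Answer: 388/85117 + I*√19690/85117 ≈ 0.0045584 + 0.0016486*I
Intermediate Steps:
X = 47/8 (X = -9/8 + (⅛)*56 = -9/8 + 7 = 47/8 ≈ 5.8750)
v(I, L) = 5 + L
R = 0
E = I*√19690/2 (E = √(-22 + ((5 + 1) + 126)*(-43 + 47/8)) = √(-22 + (6 + 126)*(-297/8)) = √(-22 + 132*(-297/8)) = √(-22 - 9801/2) = √(-9845/2) = I*√19690/2 ≈ 70.161*I)
D(s, o) = 8 - I*√19690/2
1/(D(R, 929) + z(186, 608)) = 1/((8 - I*√19690/2) + 186) = 1/(194 - I*√19690/2)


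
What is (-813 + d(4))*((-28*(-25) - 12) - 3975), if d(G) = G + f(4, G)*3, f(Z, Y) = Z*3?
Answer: 2540851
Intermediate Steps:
f(Z, Y) = 3*Z
d(G) = 36 + G (d(G) = G + (3*4)*3 = G + 12*3 = G + 36 = 36 + G)
(-813 + d(4))*((-28*(-25) - 12) - 3975) = (-813 + (36 + 4))*((-28*(-25) - 12) - 3975) = (-813 + 40)*((700 - 12) - 3975) = -773*(688 - 3975) = -773*(-3287) = 2540851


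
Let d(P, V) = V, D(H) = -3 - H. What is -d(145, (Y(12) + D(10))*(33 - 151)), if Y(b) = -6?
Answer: -2242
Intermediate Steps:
-d(145, (Y(12) + D(10))*(33 - 151)) = -(-6 + (-3 - 1*10))*(33 - 151) = -(-6 + (-3 - 10))*(-118) = -(-6 - 13)*(-118) = -(-19)*(-118) = -1*2242 = -2242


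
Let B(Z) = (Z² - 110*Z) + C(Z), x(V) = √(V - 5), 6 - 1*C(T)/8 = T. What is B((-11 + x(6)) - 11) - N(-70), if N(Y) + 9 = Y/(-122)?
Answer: 181501/61 ≈ 2975.4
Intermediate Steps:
N(Y) = -9 - Y/122 (N(Y) = -9 + Y/(-122) = -9 + Y*(-1/122) = -9 - Y/122)
C(T) = 48 - 8*T
x(V) = √(-5 + V)
B(Z) = 48 + Z² - 118*Z (B(Z) = (Z² - 110*Z) + (48 - 8*Z) = 48 + Z² - 118*Z)
B((-11 + x(6)) - 11) - N(-70) = (48 + ((-11 + √(-5 + 6)) - 11)² - 118*((-11 + √(-5 + 6)) - 11)) - (-9 - 1/122*(-70)) = (48 + ((-11 + √1) - 11)² - 118*((-11 + √1) - 11)) - (-9 + 35/61) = (48 + ((-11 + 1) - 11)² - 118*((-11 + 1) - 11)) - 1*(-514/61) = (48 + (-10 - 11)² - 118*(-10 - 11)) + 514/61 = (48 + (-21)² - 118*(-21)) + 514/61 = (48 + 441 + 2478) + 514/61 = 2967 + 514/61 = 181501/61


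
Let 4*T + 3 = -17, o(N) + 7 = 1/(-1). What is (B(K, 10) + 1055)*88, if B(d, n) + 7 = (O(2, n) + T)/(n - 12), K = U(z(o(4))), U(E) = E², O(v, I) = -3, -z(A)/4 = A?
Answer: 92576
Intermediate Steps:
o(N) = -8 (o(N) = -7 + 1/(-1) = -7 - 1 = -8)
z(A) = -4*A
K = 1024 (K = (-4*(-8))² = 32² = 1024)
T = -5 (T = -¾ + (¼)*(-17) = -¾ - 17/4 = -5)
B(d, n) = -7 - 8/(-12 + n) (B(d, n) = -7 + (-3 - 5)/(n - 12) = -7 - 8/(-12 + n))
(B(K, 10) + 1055)*88 = ((76 - 7*10)/(-12 + 10) + 1055)*88 = ((76 - 70)/(-2) + 1055)*88 = (-½*6 + 1055)*88 = (-3 + 1055)*88 = 1052*88 = 92576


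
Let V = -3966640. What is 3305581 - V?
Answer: 7272221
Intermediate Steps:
3305581 - V = 3305581 - 1*(-3966640) = 3305581 + 3966640 = 7272221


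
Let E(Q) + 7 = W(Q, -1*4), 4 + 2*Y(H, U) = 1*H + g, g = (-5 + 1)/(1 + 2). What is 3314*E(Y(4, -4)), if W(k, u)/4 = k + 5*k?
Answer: -76222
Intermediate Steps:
g = -4/3 ≈ -1.3333
W(k, u) = 24*k (W(k, u) = 4*(k + 5*k) = 4*(6*k) = 24*k)
Y(H, U) = -8/3 + H/2 (Y(H, U) = -2 + (1*H - 4/3)/2 = -2 + (H - 4/3)/2 = -2 + (-4/3 + H)/2 = -2 + (-2/3 + H/2) = -8/3 + H/2)
E(Q) = -7 + 24*Q
3314*E(Y(4, -4)) = 3314*(-7 + 24*(-8/3 + (1/2)*4)) = 3314*(-7 + 24*(-8/3 + 2)) = 3314*(-7 + 24*(-2/3)) = 3314*(-7 - 16) = 3314*(-23) = -76222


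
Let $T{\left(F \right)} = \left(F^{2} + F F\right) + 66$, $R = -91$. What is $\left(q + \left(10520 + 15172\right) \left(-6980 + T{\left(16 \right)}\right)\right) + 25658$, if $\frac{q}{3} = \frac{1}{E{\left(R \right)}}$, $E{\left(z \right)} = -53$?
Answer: $- \frac{8716089881}{53} \approx -1.6445 \cdot 10^{8}$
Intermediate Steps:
$T{\left(F \right)} = 66 + 2 F^{2}$ ($T{\left(F \right)} = \left(F^{2} + F^{2}\right) + 66 = 2 F^{2} + 66 = 66 + 2 F^{2}$)
$q = - \frac{3}{53}$ ($q = \frac{3}{-53} = 3 \left(- \frac{1}{53}\right) = - \frac{3}{53} \approx -0.056604$)
$\left(q + \left(10520 + 15172\right) \left(-6980 + T{\left(16 \right)}\right)\right) + 25658 = \left(- \frac{3}{53} + \left(10520 + 15172\right) \left(-6980 + \left(66 + 2 \cdot 16^{2}\right)\right)\right) + 25658 = \left(- \frac{3}{53} + 25692 \left(-6980 + \left(66 + 2 \cdot 256\right)\right)\right) + 25658 = \left(- \frac{3}{53} + 25692 \left(-6980 + \left(66 + 512\right)\right)\right) + 25658 = \left(- \frac{3}{53} + 25692 \left(-6980 + 578\right)\right) + 25658 = \left(- \frac{3}{53} + 25692 \left(-6402\right)\right) + 25658 = \left(- \frac{3}{53} - 164480184\right) + 25658 = - \frac{8717449755}{53} + 25658 = - \frac{8716089881}{53}$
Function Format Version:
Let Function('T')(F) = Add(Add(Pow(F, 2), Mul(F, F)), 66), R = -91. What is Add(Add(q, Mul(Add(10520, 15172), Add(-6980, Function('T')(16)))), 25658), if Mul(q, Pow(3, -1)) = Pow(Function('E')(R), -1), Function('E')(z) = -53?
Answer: Rational(-8716089881, 53) ≈ -1.6445e+8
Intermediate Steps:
Function('T')(F) = Add(66, Mul(2, Pow(F, 2))) (Function('T')(F) = Add(Add(Pow(F, 2), Pow(F, 2)), 66) = Add(Mul(2, Pow(F, 2)), 66) = Add(66, Mul(2, Pow(F, 2))))
q = Rational(-3, 53) (q = Mul(3, Pow(-53, -1)) = Mul(3, Rational(-1, 53)) = Rational(-3, 53) ≈ -0.056604)
Add(Add(q, Mul(Add(10520, 15172), Add(-6980, Function('T')(16)))), 25658) = Add(Add(Rational(-3, 53), Mul(Add(10520, 15172), Add(-6980, Add(66, Mul(2, Pow(16, 2)))))), 25658) = Add(Add(Rational(-3, 53), Mul(25692, Add(-6980, Add(66, Mul(2, 256))))), 25658) = Add(Add(Rational(-3, 53), Mul(25692, Add(-6980, Add(66, 512)))), 25658) = Add(Add(Rational(-3, 53), Mul(25692, Add(-6980, 578))), 25658) = Add(Add(Rational(-3, 53), Mul(25692, -6402)), 25658) = Add(Add(Rational(-3, 53), -164480184), 25658) = Add(Rational(-8717449755, 53), 25658) = Rational(-8716089881, 53)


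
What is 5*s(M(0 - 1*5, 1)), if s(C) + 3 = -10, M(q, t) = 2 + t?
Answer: -65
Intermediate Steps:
s(C) = -13 (s(C) = -3 - 10 = -13)
5*s(M(0 - 1*5, 1)) = 5*(-13) = -65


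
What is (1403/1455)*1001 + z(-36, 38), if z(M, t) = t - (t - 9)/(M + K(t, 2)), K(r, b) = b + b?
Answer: 46752371/46560 ≈ 1004.1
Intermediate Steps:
K(r, b) = 2*b
z(M, t) = t - (-9 + t)/(4 + M) (z(M, t) = t - (t - 9)/(M + 2*2) = t - (-9 + t)/(M + 4) = t - (-9 + t)/(4 + M))
(1403/1455)*1001 + z(-36, 38) = (1403/1455)*1001 + (9 + 3*38 - 36*38)/(4 - 36) = (1403*(1/1455))*1001 + (9 + 114 - 1368)/(-32) = (1403/1455)*1001 - 1/32*(-1245) = 1404403/1455 + 1245/32 = 46752371/46560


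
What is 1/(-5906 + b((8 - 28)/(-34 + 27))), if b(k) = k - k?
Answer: -1/5906 ≈ -0.00016932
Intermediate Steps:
b(k) = 0
1/(-5906 + b((8 - 28)/(-34 + 27))) = 1/(-5906 + 0) = 1/(-5906) = -1/5906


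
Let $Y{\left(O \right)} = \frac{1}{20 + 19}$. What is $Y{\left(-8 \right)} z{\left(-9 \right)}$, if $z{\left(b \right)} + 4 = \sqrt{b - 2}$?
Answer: $- \frac{4}{39} + \frac{i \sqrt{11}}{39} \approx -0.10256 + 0.085042 i$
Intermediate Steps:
$z{\left(b \right)} = -4 + \sqrt{-2 + b}$ ($z{\left(b \right)} = -4 + \sqrt{b - 2} = -4 + \sqrt{-2 + b}$)
$Y{\left(O \right)} = \frac{1}{39}$
$Y{\left(-8 \right)} z{\left(-9 \right)} = \frac{-4 + \sqrt{-2 - 9}}{39} = \frac{-4 + \sqrt{-11}}{39} = \frac{-4 + i \sqrt{11}}{39} = - \frac{4}{39} + \frac{i \sqrt{11}}{39}$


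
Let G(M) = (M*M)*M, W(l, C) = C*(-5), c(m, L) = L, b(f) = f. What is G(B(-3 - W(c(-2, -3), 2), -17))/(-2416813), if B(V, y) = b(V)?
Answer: -49/345259 ≈ -0.00014192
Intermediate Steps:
W(l, C) = -5*C
B(V, y) = V
G(M) = M³ (G(M) = M²*M = M³)
G(B(-3 - W(c(-2, -3), 2), -17))/(-2416813) = (-3 - (-5)*2)³/(-2416813) = (-3 - 1*(-10))³*(-1/2416813) = (-3 + 10)³*(-1/2416813) = 7³*(-1/2416813) = 343*(-1/2416813) = -49/345259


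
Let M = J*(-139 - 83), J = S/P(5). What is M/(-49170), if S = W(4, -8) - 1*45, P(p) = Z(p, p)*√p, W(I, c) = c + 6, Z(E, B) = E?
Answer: -1739*√5/204875 ≈ -0.018980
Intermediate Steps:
W(I, c) = 6 + c
P(p) = p^(3/2) (P(p) = p*√p = p^(3/2))
S = -47 (S = (6 - 8) - 1*45 = -2 - 45 = -47)
J = -47*√5/25 ≈ -4.2038
M = 10434*√5/25 (M = (-47*√5/25)*(-139 - 83) = -47*√5/25*(-222) = 10434*√5/25 ≈ 933.25)
M/(-49170) = (10434*√5/25)/(-49170) = (10434*√5/25)*(-1/49170) = -1739*√5/204875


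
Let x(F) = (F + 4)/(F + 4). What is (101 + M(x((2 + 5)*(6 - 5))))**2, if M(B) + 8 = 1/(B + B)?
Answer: 34969/4 ≈ 8742.3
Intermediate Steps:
x(F) = 1 (x(F) = (4 + F)/(4 + F) = 1)
M(B) = -8 + 1/(2*B) (M(B) = -8 + 1/(B + B) = -8 + 1/(2*B))
(101 + M(x((2 + 5)*(6 - 5))))**2 = (101 + (-8 + (1/2)/1))**2 = (101 + (-8 + (1/2)*1))**2 = (101 + (-8 + 1/2))**2 = (101 - 15/2)**2 = (187/2)**2 = 34969/4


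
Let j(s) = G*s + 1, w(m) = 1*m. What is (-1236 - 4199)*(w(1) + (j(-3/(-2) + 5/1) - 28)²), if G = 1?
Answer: -9157975/4 ≈ -2.2895e+6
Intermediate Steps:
w(m) = m
j(s) = 1 + s (j(s) = 1*s + 1 = s + 1 = 1 + s)
(-1236 - 4199)*(w(1) + (j(-3/(-2) + 5/1) - 28)²) = (-1236 - 4199)*(1 + ((1 + (-3/(-2) + 5/1)) - 28)²) = -5435*(1 + ((1 + (-3*(-½) + 5*1)) - 28)²) = -5435*(1 + ((1 + (3/2 + 5)) - 28)²) = -5435*(1 + ((1 + 13/2) - 28)²) = -5435*(1 + (15/2 - 28)²) = -5435*(1 + (-41/2)²) = -5435*(1 + 1681/4) = -5435*1685/4 = -9157975/4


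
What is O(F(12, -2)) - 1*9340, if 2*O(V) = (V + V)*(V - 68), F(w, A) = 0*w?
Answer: -9340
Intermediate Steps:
F(w, A) = 0
O(V) = V*(-68 + V) (O(V) = ((V + V)*(V - 68))/2 = ((2*V)*(-68 + V))/2 = (2*V*(-68 + V))/2 = V*(-68 + V))
O(F(12, -2)) - 1*9340 = 0*(-68 + 0) - 1*9340 = 0*(-68) - 9340 = 0 - 9340 = -9340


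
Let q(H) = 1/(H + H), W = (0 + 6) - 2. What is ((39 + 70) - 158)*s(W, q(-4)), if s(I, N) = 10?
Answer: -490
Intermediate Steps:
W = 4 (W = 6 - 2 = 4)
q(H) = 1/(2*H)
((39 + 70) - 158)*s(W, q(-4)) = ((39 + 70) - 158)*10 = (109 - 158)*10 = -49*10 = -490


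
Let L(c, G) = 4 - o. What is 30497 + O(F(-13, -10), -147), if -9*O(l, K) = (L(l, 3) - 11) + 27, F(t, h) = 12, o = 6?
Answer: 274459/9 ≈ 30495.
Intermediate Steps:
L(c, G) = -2 (L(c, G) = 4 - 1*6 = 4 - 6 = -2)
O(l, K) = -14/9 (O(l, K) = -((-2 - 11) + 27)/9 = -(-13 + 27)/9 = -⅑*14 = -14/9)
30497 + O(F(-13, -10), -147) = 30497 - 14/9 = 274459/9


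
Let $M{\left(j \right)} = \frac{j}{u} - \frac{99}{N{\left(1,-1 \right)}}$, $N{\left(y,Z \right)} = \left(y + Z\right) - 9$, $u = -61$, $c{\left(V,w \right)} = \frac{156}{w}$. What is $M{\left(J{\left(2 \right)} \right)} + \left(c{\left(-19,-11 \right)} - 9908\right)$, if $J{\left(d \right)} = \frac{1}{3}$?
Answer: $- \frac{19951220}{2013} \approx -9911.2$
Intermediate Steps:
$J{\left(d \right)} = \frac{1}{3}$
$N{\left(y,Z \right)} = -9 + Z + y$ ($N{\left(y,Z \right)} = \left(Z + y\right) - 9 = -9 + Z + y$)
$M{\left(j \right)} = 11 - \frac{j}{61}$ ($M{\left(j \right)} = \frac{j}{-61} - \frac{99}{-9 - 1 + 1} = j \left(- \frac{1}{61}\right) - \frac{99}{-9} = - \frac{j}{61} - -11 = - \frac{j}{61} + 11 = 11 - \frac{j}{61}$)
$M{\left(J{\left(2 \right)} \right)} + \left(c{\left(-19,-11 \right)} - 9908\right) = \left(11 - \frac{1}{183}\right) + \left(\frac{156}{-11} - 9908\right) = \left(11 - \frac{1}{183}\right) + \left(156 \left(- \frac{1}{11}\right) - 9908\right) = \frac{2012}{183} - \frac{109144}{11} = - \frac{19951220}{2013}$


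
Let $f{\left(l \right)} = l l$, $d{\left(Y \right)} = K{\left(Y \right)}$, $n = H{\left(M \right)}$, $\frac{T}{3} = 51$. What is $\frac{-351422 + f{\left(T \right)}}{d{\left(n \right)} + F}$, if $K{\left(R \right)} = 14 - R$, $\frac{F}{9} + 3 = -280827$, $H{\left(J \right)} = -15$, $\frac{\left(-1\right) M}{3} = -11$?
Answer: $\frac{46859}{361063} \approx 0.12978$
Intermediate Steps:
$T = 153$ ($T = 3 \cdot 51 = 153$)
$M = 33$ ($M = \left(-3\right) \left(-11\right) = 33$)
$F = -2527470$ ($F = -27 + 9 \left(-280827\right) = -27 - 2527443 = -2527470$)
$n = -15$
$d{\left(Y \right)} = 14 - Y$
$f{\left(l \right)} = l^{2}$
$\frac{-351422 + f{\left(T \right)}}{d{\left(n \right)} + F} = \frac{-351422 + 153^{2}}{\left(14 - -15\right) - 2527470} = \frac{-351422 + 23409}{\left(14 + 15\right) - 2527470} = - \frac{328013}{29 - 2527470} = - \frac{328013}{-2527441} = \left(-328013\right) \left(- \frac{1}{2527441}\right) = \frac{46859}{361063}$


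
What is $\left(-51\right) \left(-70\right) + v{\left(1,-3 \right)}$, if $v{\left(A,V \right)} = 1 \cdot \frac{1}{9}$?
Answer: $\frac{32131}{9} \approx 3570.1$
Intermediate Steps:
$v{\left(A,V \right)} = \frac{1}{9}$ ($v{\left(A,V \right)} = 1 \cdot \frac{1}{9} = \frac{1}{9}$)
$\left(-51\right) \left(-70\right) + v{\left(1,-3 \right)} = \left(-51\right) \left(-70\right) + \frac{1}{9} = 3570 + \frac{1}{9} = \frac{32131}{9}$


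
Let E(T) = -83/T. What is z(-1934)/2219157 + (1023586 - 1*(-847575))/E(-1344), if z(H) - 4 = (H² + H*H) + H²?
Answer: 5580826573385264/184190031 ≈ 3.0299e+7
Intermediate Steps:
z(H) = 4 + 3*H² (z(H) = 4 + ((H² + H*H) + H²) = 4 + ((H² + H²) + H²) = 4 + (2*H² + H²) = 4 + 3*H²)
z(-1934)/2219157 + (1023586 - 1*(-847575))/E(-1344) = (4 + 3*(-1934)²)/2219157 + (1023586 - 1*(-847575))/((-83/(-1344))) = (4 + 3*3740356)*(1/2219157) + (1023586 + 847575)/((-83*(-1/1344))) = (4 + 11221068)*(1/2219157) + 1871161/(83/1344) = 11221072*(1/2219157) + 1871161*(1344/83) = 11221072/2219157 + 2514840384/83 = 5580826573385264/184190031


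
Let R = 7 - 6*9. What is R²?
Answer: 2209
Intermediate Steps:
R = -47 (R = 7 - 54 = -47)
R² = (-47)² = 2209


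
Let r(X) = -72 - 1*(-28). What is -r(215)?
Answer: 44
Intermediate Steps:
r(X) = -44 (r(X) = -72 + 28 = -44)
-r(215) = -1*(-44) = 44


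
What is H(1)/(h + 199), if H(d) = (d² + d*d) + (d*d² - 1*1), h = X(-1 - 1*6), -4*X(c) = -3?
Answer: 8/799 ≈ 0.010013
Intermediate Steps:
X(c) = ¾ (X(c) = -¼*(-3) = ¾)
h = ¾ ≈ 0.75000
H(d) = -1 + d³ + 2*d² (H(d) = (d² + d²) + (d³ - 1) = 2*d² + (-1 + d³) = -1 + d³ + 2*d²)
H(1)/(h + 199) = (-1 + 1³ + 2*1²)/(¾ + 199) = (-1 + 1 + 2*1)/(799/4) = 4*(-1 + 1 + 2)/799 = (4/799)*2 = 8/799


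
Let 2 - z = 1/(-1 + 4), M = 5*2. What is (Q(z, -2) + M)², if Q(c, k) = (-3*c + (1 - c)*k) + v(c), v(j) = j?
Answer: 64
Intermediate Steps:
M = 10
z = 5/3 (z = 2 - 1/(-1 + 4) = 2 - 1/3 = 2 - 1*⅓ = 2 - ⅓ = 5/3 ≈ 1.6667)
Q(c, k) = -2*c + k*(1 - c) (Q(c, k) = (-3*c + (1 - c)*k) + c = (-3*c + k*(1 - c)) + c = -2*c + k*(1 - c))
(Q(z, -2) + M)² = ((-2 - 2*5/3 - 1*5/3*(-2)) + 10)² = ((-2 - 10/3 + 10/3) + 10)² = (-2 + 10)² = 8² = 64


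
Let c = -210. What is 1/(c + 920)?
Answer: 1/710 ≈ 0.0014085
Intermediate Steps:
1/(c + 920) = 1/(-210 + 920) = 1/710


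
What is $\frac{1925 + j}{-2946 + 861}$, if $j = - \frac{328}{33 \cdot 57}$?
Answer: $- \frac{3620597}{3921885} \approx -0.92318$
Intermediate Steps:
$j = - \frac{328}{1881} \approx -0.17438$
$\frac{1925 + j}{-2946 + 861} = \frac{1925 - \frac{328}{1881}}{-2946 + 861} = \frac{3620597}{1881 \left(-2085\right)} = \frac{3620597}{1881} \left(- \frac{1}{2085}\right) = - \frac{3620597}{3921885}$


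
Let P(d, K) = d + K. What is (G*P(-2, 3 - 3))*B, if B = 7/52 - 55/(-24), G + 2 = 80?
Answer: -757/2 ≈ -378.50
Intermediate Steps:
G = 78 (G = -2 + 80 = 78)
P(d, K) = K + d
B = 757/312 (B = 7*(1/52) - 55*(-1/24) = 7/52 + 55/24 = 757/312 ≈ 2.4263)
(G*P(-2, 3 - 3))*B = (78*((3 - 3) - 2))*(757/312) = (78*(0 - 2))*(757/312) = (78*(-2))*(757/312) = -156*757/312 = -757/2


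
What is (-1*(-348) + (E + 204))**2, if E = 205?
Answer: 573049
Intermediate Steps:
(-1*(-348) + (E + 204))**2 = (-1*(-348) + (205 + 204))**2 = (348 + 409)**2 = 757**2 = 573049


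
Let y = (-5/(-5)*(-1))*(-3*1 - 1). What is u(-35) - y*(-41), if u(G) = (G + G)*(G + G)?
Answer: 5064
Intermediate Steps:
u(G) = 4*G² (u(G) = (2*G)*(2*G) = 4*G²)
y = 4 (y = (-5*(-⅕)*(-1))*(-3 - 1) = (1*(-1))*(-4) = -1*(-4) = 4)
u(-35) - y*(-41) = 4*(-35)² - 4*(-41) = 4*1225 - 1*(-164) = 4900 + 164 = 5064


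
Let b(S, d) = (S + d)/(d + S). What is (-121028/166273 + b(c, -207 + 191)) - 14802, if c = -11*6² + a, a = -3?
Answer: -2461127701/166273 ≈ -14802.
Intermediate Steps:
c = -399 (c = -11*6² - 3 = -11*36 - 3 = -396 - 3 = -399)
b(S, d) = 1 (b(S, d) = (S + d)/(S + d) = 1)
(-121028/166273 + b(c, -207 + 191)) - 14802 = (-121028/166273 + 1) - 14802 = 45245/166273 - 14802 = -2461127701/166273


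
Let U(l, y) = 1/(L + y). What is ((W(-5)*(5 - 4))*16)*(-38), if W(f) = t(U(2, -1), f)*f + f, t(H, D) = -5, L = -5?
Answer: -12160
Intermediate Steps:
U(l, y) = 1/(-5 + y)
W(f) = -4*f (W(f) = -5*f + f = -4*f)
((W(-5)*(5 - 4))*16)*(-38) = (((-4*(-5))*(5 - 4))*16)*(-38) = ((20*1)*16)*(-38) = (20*16)*(-38) = 320*(-38) = -12160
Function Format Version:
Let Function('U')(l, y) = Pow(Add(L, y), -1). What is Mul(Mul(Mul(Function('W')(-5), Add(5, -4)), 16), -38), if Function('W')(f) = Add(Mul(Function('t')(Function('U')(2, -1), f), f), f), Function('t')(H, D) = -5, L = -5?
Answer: -12160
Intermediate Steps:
Function('U')(l, y) = Pow(Add(-5, y), -1)
Function('W')(f) = Mul(-4, f) (Function('W')(f) = Add(Mul(-5, f), f) = Mul(-4, f))
Mul(Mul(Mul(Function('W')(-5), Add(5, -4)), 16), -38) = Mul(Mul(Mul(Mul(-4, -5), Add(5, -4)), 16), -38) = Mul(Mul(Mul(20, 1), 16), -38) = Mul(Mul(20, 16), -38) = Mul(320, -38) = -12160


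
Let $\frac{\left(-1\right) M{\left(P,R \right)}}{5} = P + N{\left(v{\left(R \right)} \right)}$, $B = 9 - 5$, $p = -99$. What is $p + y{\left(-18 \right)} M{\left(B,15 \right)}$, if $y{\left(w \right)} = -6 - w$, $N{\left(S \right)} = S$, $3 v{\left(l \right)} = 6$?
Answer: $-459$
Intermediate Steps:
$v{\left(l \right)} = 2$ ($v{\left(l \right)} = \frac{1}{3} \cdot 6 = 2$)
$B = 4$
$M{\left(P,R \right)} = -10 - 5 P$ ($M{\left(P,R \right)} = - 5 \left(P + 2\right) = - 5 \left(2 + P\right) = -10 - 5 P$)
$p + y{\left(-18 \right)} M{\left(B,15 \right)} = -99 + \left(-6 - -18\right) \left(-10 - 20\right) = -99 + \left(-6 + 18\right) \left(-10 - 20\right) = -99 + 12 \left(-30\right) = -99 - 360 = -459$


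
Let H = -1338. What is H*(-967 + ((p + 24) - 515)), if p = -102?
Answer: 2087280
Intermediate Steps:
H*(-967 + ((p + 24) - 515)) = -1338*(-967 + ((-102 + 24) - 515)) = -1338*(-967 + (-78 - 515)) = -1338*(-967 - 593) = -1338*(-1560) = 2087280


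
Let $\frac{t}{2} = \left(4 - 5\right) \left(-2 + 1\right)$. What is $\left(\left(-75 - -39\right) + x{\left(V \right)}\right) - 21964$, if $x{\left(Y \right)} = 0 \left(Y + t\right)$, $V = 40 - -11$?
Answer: $-22000$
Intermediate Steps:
$V = 51$ ($V = 40 + 11 = 51$)
$t = 2$ ($t = 2 \left(4 - 5\right) \left(-2 + 1\right) = 2 \left(\left(-1\right) \left(-1\right)\right) = 2 \cdot 1 = 2$)
$x{\left(Y \right)} = 0$ ($x{\left(Y \right)} = 0 \left(Y + 2\right) = 0 \left(2 + Y\right) = 0$)
$\left(\left(-75 - -39\right) + x{\left(V \right)}\right) - 21964 = \left(\left(-75 - -39\right) + 0\right) - 21964 = \left(\left(-75 + 39\right) + 0\right) - 21964 = \left(-36 + 0\right) - 21964 = -36 - 21964 = -22000$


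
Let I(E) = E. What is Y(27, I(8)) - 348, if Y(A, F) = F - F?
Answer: -348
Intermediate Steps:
Y(A, F) = 0
Y(27, I(8)) - 348 = 0 - 348 = -348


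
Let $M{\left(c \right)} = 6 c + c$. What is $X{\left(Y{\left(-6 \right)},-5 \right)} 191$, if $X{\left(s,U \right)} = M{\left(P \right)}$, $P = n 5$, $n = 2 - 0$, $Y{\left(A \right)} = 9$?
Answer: $13370$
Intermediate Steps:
$n = 2$ ($n = 2 + 0 = 2$)
$P = 10$ ($P = 2 \cdot 5 = 10$)
$M{\left(c \right)} = 7 c$
$X{\left(s,U \right)} = 70$ ($X{\left(s,U \right)} = 7 \cdot 10 = 70$)
$X{\left(Y{\left(-6 \right)},-5 \right)} 191 = 70 \cdot 191 = 13370$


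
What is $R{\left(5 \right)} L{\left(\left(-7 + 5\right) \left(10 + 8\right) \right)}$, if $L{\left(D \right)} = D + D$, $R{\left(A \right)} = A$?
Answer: $-360$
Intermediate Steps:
$L{\left(D \right)} = 2 D$
$R{\left(5 \right)} L{\left(\left(-7 + 5\right) \left(10 + 8\right) \right)} = 5 \cdot 2 \left(-7 + 5\right) \left(10 + 8\right) = 5 \cdot 2 \left(\left(-2\right) 18\right) = 5 \cdot 2 \left(-36\right) = 5 \left(-72\right) = -360$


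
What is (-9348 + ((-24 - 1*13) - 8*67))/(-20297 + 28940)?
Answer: -3307/2881 ≈ -1.1479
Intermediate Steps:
(-9348 + ((-24 - 1*13) - 8*67))/(-20297 + 28940) = (-9348 + ((-24 - 13) - 536))/8643 = (-9348 + (-37 - 536))*(1/8643) = (-9348 - 573)*(1/8643) = -9921*1/8643 = -3307/2881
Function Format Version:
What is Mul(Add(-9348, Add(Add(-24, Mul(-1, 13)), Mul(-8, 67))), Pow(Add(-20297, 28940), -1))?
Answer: Rational(-3307, 2881) ≈ -1.1479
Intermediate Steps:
Mul(Add(-9348, Add(Add(-24, Mul(-1, 13)), Mul(-8, 67))), Pow(Add(-20297, 28940), -1)) = Mul(Add(-9348, Add(Add(-24, -13), -536)), Pow(8643, -1)) = Mul(Add(-9348, Add(-37, -536)), Rational(1, 8643)) = Mul(Add(-9348, -573), Rational(1, 8643)) = Mul(-9921, Rational(1, 8643)) = Rational(-3307, 2881)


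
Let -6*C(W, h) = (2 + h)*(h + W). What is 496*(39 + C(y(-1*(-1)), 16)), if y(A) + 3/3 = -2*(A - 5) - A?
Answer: -13392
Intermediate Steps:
y(A) = 9 - 3*A (y(A) = -1 + (-2*(A - 5) - A) = -1 + (-2*(-5 + A) - A) = -1 + ((10 - 2*A) - A) = -1 + (10 - 3*A) = 9 - 3*A)
C(W, h) = -(2 + h)*(W + h)/6 (C(W, h) = -(2 + h)*(h + W)/6 = -(2 + h)*(W + h)/6)
496*(39 + C(y(-1*(-1)), 16)) = 496*(39 + (-(9 - (-3)*(-1))/3 - 1/3*16 - 1/6*16**2 - 1/6*(9 - (-3)*(-1))*16)) = 496*(39 + (-(9 - 3*1)/3 - 16/3 - 1/6*256 - 1/6*(9 - 3*1)*16)) = 496*(39 + (-(9 - 3)/3 - 16/3 - 128/3 - 1/6*(9 - 3)*16)) = 496*(39 + (-1/3*6 - 16/3 - 128/3 - 1/6*6*16)) = 496*(39 + (-2 - 16/3 - 128/3 - 16)) = 496*(39 - 66) = 496*(-27) = -13392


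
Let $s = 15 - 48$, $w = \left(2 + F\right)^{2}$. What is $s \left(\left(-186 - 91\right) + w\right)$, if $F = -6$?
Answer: $8613$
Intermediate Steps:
$w = 16$ ($w = \left(2 - 6\right)^{2} = \left(-4\right)^{2} = 16$)
$s = -33$
$s \left(\left(-186 - 91\right) + w\right) = - 33 \left(\left(-186 - 91\right) + 16\right) = - 33 \left(-277 + 16\right) = \left(-33\right) \left(-261\right) = 8613$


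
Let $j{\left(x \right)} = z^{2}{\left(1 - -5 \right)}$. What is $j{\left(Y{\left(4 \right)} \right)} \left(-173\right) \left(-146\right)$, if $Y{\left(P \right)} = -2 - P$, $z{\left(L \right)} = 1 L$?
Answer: $909288$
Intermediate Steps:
$z{\left(L \right)} = L$
$j{\left(x \right)} = 36$ ($j{\left(x \right)} = \left(1 - -5\right)^{2} = \left(1 + 5\right)^{2} = 6^{2} = 36$)
$j{\left(Y{\left(4 \right)} \right)} \left(-173\right) \left(-146\right) = 36 \left(-173\right) \left(-146\right) = \left(-6228\right) \left(-146\right) = 909288$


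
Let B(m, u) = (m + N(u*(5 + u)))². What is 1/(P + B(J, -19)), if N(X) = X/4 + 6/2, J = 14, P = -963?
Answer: 4/24037 ≈ 0.00016641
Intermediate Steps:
N(X) = 3 + X/4 (N(X) = X*(¼) + 6*(½) = X/4 + 3 = 3 + X/4)
B(m, u) = (3 + m + u*(5 + u)/4)² (B(m, u) = (m + (3 + (u*(5 + u))/4))² = (m + (3 + u*(5 + u)/4))² = (3 + m + u*(5 + u)/4)²)
1/(P + B(J, -19)) = 1/(-963 + (12 + 4*14 - 19*(5 - 19))²/16) = 1/(-963 + (12 + 56 - 19*(-14))²/16) = 1/(-963 + (12 + 56 + 266)²/16) = 1/(-963 + (1/16)*334²) = 1/(-963 + (1/16)*111556) = 1/(-963 + 27889/4) = 1/(24037/4) = 4/24037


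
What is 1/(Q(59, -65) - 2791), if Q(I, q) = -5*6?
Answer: -1/2821 ≈ -0.00035448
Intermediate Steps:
Q(I, q) = -30
1/(Q(59, -65) - 2791) = 1/(-30 - 2791) = 1/(-2821) = -1/2821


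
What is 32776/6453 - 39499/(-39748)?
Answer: 1557667495/256493844 ≈ 6.0729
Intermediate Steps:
32776/6453 - 39499/(-39748) = 32776*(1/6453) - 39499*(-1/39748) = 32776/6453 + 39499/39748 = 1557667495/256493844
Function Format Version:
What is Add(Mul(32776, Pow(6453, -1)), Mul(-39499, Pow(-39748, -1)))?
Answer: Rational(1557667495, 256493844) ≈ 6.0729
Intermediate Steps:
Add(Mul(32776, Pow(6453, -1)), Mul(-39499, Pow(-39748, -1))) = Add(Mul(32776, Rational(1, 6453)), Mul(-39499, Rational(-1, 39748))) = Add(Rational(32776, 6453), Rational(39499, 39748)) = Rational(1557667495, 256493844)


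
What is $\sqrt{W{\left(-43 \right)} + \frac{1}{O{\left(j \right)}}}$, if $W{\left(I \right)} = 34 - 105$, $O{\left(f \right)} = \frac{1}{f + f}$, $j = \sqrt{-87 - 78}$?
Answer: $\sqrt{-71 + 2 i \sqrt{165}} \approx 1.5008 + 8.5588 i$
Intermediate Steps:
$j = i \sqrt{165}$ ($j = \sqrt{-165} = i \sqrt{165} \approx 12.845 i$)
$O{\left(f \right)} = \frac{1}{2 f}$
$W{\left(I \right)} = -71$
$\sqrt{W{\left(-43 \right)} + \frac{1}{O{\left(j \right)}}} = \sqrt{-71 + \frac{1}{\frac{1}{2} \frac{1}{i \sqrt{165}}}} = \sqrt{-71 + \frac{1}{\frac{1}{2} \left(- \frac{i \sqrt{165}}{165}\right)}} = \sqrt{-71 + \frac{1}{\left(- \frac{1}{330}\right) i \sqrt{165}}} = \sqrt{-71 + 2 i \sqrt{165}}$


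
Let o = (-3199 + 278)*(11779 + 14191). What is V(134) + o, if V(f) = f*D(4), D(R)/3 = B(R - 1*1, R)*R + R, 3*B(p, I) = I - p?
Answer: -75856226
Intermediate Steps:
B(p, I) = -p/3 + I/3 (B(p, I) = (I - p)/3 = -p/3 + I/3)
o = -75858370 (o = -2921*25970 = -75858370)
D(R) = 4*R (D(R) = 3*((-(R - 1*1)/3 + R/3)*R + R) = 3*((-(R - 1)/3 + R/3)*R + R) = 3*((-(-1 + R)/3 + R/3)*R + R) = 3*(((1/3 - R/3) + R/3)*R + R) = 3*(R/3 + R) = 3*(4*R/3) = 4*R)
V(f) = 16*f (V(f) = f*(4*4) = f*16 = 16*f)
V(134) + o = 16*134 - 75858370 = 2144 - 75858370 = -75856226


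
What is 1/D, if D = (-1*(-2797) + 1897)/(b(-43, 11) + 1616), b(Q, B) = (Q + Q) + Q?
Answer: 1487/4694 ≈ 0.31679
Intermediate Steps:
b(Q, B) = 3*Q (b(Q, B) = 2*Q + Q = 3*Q)
D = 4694/1487 (D = (-1*(-2797) + 1897)/(3*(-43) + 1616) = (2797 + 1897)/(-129 + 1616) = 4694/1487 ≈ 3.1567)
1/D = 1/(4694/1487) = 1487/4694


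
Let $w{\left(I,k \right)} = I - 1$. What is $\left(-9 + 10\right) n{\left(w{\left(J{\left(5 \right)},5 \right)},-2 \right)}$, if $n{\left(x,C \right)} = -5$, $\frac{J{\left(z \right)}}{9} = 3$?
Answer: $-5$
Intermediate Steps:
$J{\left(z \right)} = 27$ ($J{\left(z \right)} = 9 \cdot 3 = 27$)
$w{\left(I,k \right)} = -1 + I$
$\left(-9 + 10\right) n{\left(w{\left(J{\left(5 \right)},5 \right)},-2 \right)} = \left(-9 + 10\right) \left(-5\right) = 1 \left(-5\right) = -5$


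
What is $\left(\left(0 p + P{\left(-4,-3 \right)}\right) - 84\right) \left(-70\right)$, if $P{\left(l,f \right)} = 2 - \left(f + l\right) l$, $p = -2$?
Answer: $7700$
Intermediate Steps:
$P{\left(l,f \right)} = 2 - l \left(f + l\right)$
$\left(\left(0 p + P{\left(-4,-3 \right)}\right) - 84\right) \left(-70\right) = \left(\left(0 \left(-2\right) - \left(14 + 12\right)\right) - 84\right) \left(-70\right) = \left(\left(0 - 26\right) - 84\right) \left(-70\right) = \left(-26 - 84\right) \left(-70\right) = \left(-110\right) \left(-70\right) = 7700$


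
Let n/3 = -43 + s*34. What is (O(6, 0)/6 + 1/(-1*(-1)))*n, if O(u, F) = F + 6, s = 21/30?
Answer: -576/5 ≈ -115.20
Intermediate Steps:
s = 7/10 (s = 21*(1/30) = 7/10 ≈ 0.70000)
O(u, F) = 6 + F
n = -288/5 (n = 3*(-43 + (7/10)*34) = 3*(-43 + 119/5) = 3*(-96/5) = -288/5 ≈ -57.600)
(O(6, 0)/6 + 1/(-1*(-1)))*n = ((6 + 0)/6 + 1/(-1*(-1)))*(-288/5) = (6*(1/6) - 1*(-1))*(-288/5) = (1 + 1)*(-288/5) = 2*(-288/5) = -576/5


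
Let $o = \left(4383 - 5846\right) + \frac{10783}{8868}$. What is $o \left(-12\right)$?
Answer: $\frac{12963101}{739} \approx 17541.0$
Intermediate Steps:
$o = - \frac{12963101}{8868}$ ($o = -1463 + 10783 \cdot \frac{1}{8868} = -1463 + \frac{10783}{8868} = - \frac{12963101}{8868} \approx -1461.8$)
$o \left(-12\right) = \left(- \frac{12963101}{8868}\right) \left(-12\right) = \frac{12963101}{739}$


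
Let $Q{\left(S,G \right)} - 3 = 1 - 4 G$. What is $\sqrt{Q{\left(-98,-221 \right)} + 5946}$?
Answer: $\sqrt{6834} \approx 82.668$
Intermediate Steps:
$Q{\left(S,G \right)} = 4 - 4 G$ ($Q{\left(S,G \right)} = 3 - \left(-1 + 4 G\right) = 4 - 4 G$)
$\sqrt{Q{\left(-98,-221 \right)} + 5946} = \sqrt{\left(4 - -884\right) + 5946} = \sqrt{\left(4 + 884\right) + 5946} = \sqrt{888 + 5946} = \sqrt{6834}$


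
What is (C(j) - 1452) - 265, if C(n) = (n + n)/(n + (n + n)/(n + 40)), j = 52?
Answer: -80607/47 ≈ -1715.0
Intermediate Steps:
C(n) = 2*n/(n + 2*n/(40 + n)) (C(n) = (2*n)/(n + (2*n)/(40 + n)) = (2*n)/(n + 2*n/(40 + n)) = 2*n/(n + 2*n/(40 + n)))
(C(j) - 1452) - 265 = (2*(40 + 52)/(42 + 52) - 1452) - 265 = (2*92/94 - 1452) - 265 = (2*(1/94)*92 - 1452) - 265 = (92/47 - 1452) - 265 = -68152/47 - 265 = -80607/47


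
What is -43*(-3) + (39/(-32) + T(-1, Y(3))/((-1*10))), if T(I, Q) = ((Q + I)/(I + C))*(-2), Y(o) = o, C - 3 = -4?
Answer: 20413/160 ≈ 127.58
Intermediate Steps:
C = -1 (C = 3 - 4 = -1)
T(I, Q) = -2*(I + Q)/(-1 + I) (T(I, Q) = ((Q + I)/(I - 1))*(-2) = ((I + Q)/(-1 + I))*(-2) = -2*(I + Q)/(-1 + I))
-43*(-3) + (39/(-32) + T(-1, Y(3))/((-1*10))) = -43*(-3) + (39/(-32) + (2*(-1*(-1) - 1*3)/(-1 - 1))/((-1*10))) = 129 + (39*(-1/32) + (2*(1 - 3)/(-2))/(-10)) = 129 + (-39/32 + (2*(-½)*(-2))*(-⅒)) = 129 + (-39/32 + 2*(-⅒)) = 129 + (-39/32 - ⅕) = 129 - 227/160 = 20413/160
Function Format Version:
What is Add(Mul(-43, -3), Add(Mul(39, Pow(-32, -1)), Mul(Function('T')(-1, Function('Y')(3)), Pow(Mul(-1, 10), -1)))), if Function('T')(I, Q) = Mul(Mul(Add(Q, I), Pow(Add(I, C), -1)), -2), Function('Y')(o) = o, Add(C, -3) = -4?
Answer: Rational(20413, 160) ≈ 127.58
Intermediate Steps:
C = -1 (C = Add(3, -4) = -1)
Function('T')(I, Q) = Mul(-2, Pow(Add(-1, I), -1), Add(I, Q)) (Function('T')(I, Q) = Mul(Mul(Add(Q, I), Pow(Add(I, -1), -1)), -2) = Mul(Mul(Add(I, Q), Pow(Add(-1, I), -1)), -2) = Mul(Mul(Pow(Add(-1, I), -1), Add(I, Q)), -2) = Mul(-2, Pow(Add(-1, I), -1), Add(I, Q)))
Add(Mul(-43, -3), Add(Mul(39, Pow(-32, -1)), Mul(Function('T')(-1, Function('Y')(3)), Pow(Mul(-1, 10), -1)))) = Add(Mul(-43, -3), Add(Mul(39, Pow(-32, -1)), Mul(Mul(2, Pow(Add(-1, -1), -1), Add(Mul(-1, -1), Mul(-1, 3))), Pow(Mul(-1, 10), -1)))) = Add(129, Add(Mul(39, Rational(-1, 32)), Mul(Mul(2, Pow(-2, -1), Add(1, -3)), Pow(-10, -1)))) = Add(129, Add(Rational(-39, 32), Mul(Mul(2, Rational(-1, 2), -2), Rational(-1, 10)))) = Add(129, Add(Rational(-39, 32), Mul(2, Rational(-1, 10)))) = Add(129, Add(Rational(-39, 32), Rational(-1, 5))) = Add(129, Rational(-227, 160)) = Rational(20413, 160)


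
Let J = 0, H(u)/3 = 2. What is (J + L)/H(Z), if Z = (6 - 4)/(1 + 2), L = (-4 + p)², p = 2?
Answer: ⅔ ≈ 0.66667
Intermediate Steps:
L = 4 (L = (-4 + 2)² = (-2)² = 4)
Z = ⅔ (Z = 2/3 = 2*(⅓) = ⅔ ≈ 0.66667)
H(u) = 6 (H(u) = 3*2 = 6)
(J + L)/H(Z) = (0 + 4)/6 = 4*(⅙) = ⅔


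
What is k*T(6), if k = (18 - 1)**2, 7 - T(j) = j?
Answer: 289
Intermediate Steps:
T(j) = 7 - j
k = 289 (k = 17**2 = 289)
k*T(6) = 289*(7 - 1*6) = 289*(7 - 6) = 289*1 = 289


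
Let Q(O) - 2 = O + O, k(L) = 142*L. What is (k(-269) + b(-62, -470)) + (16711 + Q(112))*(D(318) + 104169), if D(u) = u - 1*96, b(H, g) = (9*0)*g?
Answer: 1768032169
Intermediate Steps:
b(H, g) = 0 (b(H, g) = 0*g = 0)
D(u) = -96 + u (D(u) = u - 96 = -96 + u)
Q(O) = 2 + 2*O (Q(O) = 2 + (O + O) = 2 + 2*O)
(k(-269) + b(-62, -470)) + (16711 + Q(112))*(D(318) + 104169) = (142*(-269) + 0) + (16711 + (2 + 2*112))*((-96 + 318) + 104169) = (-38198 + 0) + (16711 + (2 + 224))*(222 + 104169) = -38198 + (16711 + 226)*104391 = -38198 + 16937*104391 = -38198 + 1768070367 = 1768032169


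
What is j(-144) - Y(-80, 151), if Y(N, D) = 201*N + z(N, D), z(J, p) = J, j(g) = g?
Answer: 16016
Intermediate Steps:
Y(N, D) = 202*N (Y(N, D) = 201*N + N = 202*N)
j(-144) - Y(-80, 151) = -144 - 202*(-80) = -144 - 1*(-16160) = -144 + 16160 = 16016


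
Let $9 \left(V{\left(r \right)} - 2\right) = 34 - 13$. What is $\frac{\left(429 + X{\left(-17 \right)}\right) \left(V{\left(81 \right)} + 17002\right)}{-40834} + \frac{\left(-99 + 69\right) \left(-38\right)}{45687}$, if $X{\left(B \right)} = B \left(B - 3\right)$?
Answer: $- \frac{597442111159}{1865582958} \approx -320.24$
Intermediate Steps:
$X{\left(B \right)} = B \left(-3 + B\right)$
$V{\left(r \right)} = \frac{13}{3}$ ($V{\left(r \right)} = 2 + \frac{34 - 13}{9} = 2 + \frac{1}{9} \cdot 21 = 2 + \frac{7}{3} = \frac{13}{3}$)
$\frac{\left(429 + X{\left(-17 \right)}\right) \left(V{\left(81 \right)} + 17002\right)}{-40834} + \frac{\left(-99 + 69\right) \left(-38\right)}{45687} = \frac{\left(429 - 17 \left(-3 - 17\right)\right) \left(\frac{13}{3} + 17002\right)}{-40834} + \frac{\left(-99 + 69\right) \left(-38\right)}{45687} = \left(429 - -340\right) \frac{51019}{3} \left(- \frac{1}{40834}\right) + \left(-30\right) \left(-38\right) \frac{1}{45687} = \left(429 + 340\right) \frac{51019}{3} \left(- \frac{1}{40834}\right) + 1140 \cdot \frac{1}{45687} = 769 \cdot \frac{51019}{3} \left(- \frac{1}{40834}\right) + \frac{380}{15229} = \frac{39233611}{3} \left(- \frac{1}{40834}\right) + \frac{380}{15229} = - \frac{39233611}{122502} + \frac{380}{15229} = - \frac{597442111159}{1865582958}$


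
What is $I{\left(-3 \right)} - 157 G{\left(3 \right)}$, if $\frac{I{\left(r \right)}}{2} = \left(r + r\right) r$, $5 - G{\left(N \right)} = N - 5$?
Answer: $-1063$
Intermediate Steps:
$G{\left(N \right)} = 10 - N$ ($G{\left(N \right)} = 5 - \left(N - 5\right) = 5 - \left(-5 + N\right) = 10 - N$)
$I{\left(r \right)} = 4 r^{2}$ ($I{\left(r \right)} = 2 \left(r + r\right) r = 2 \cdot 2 r r = 2 \cdot 2 r^{2} = 4 r^{2}$)
$I{\left(-3 \right)} - 157 G{\left(3 \right)} = 4 \left(-3\right)^{2} - 157 \left(10 - 3\right) = 4 \cdot 9 - 157 \left(10 - 3\right) = 36 - 1099 = -1063$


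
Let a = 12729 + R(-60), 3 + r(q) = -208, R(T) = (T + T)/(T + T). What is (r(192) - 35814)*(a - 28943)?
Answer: 584073325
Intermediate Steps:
R(T) = 1 (R(T) = (2*T)/((2*T)) = (2*T)*(1/(2*T)) = 1)
r(q) = -211 (r(q) = -3 - 208 = -211)
a = 12730 (a = 12729 + 1 = 12730)
(r(192) - 35814)*(a - 28943) = (-211 - 35814)*(12730 - 28943) = -36025*(-16213) = 584073325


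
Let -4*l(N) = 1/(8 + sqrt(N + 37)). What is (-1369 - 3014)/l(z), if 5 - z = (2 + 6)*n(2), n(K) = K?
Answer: 140256 + 17532*sqrt(26) ≈ 2.2965e+5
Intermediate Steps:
z = -11 (z = 5 - (2 + 6)*2 = 5 - 8*2 = 5 - 1*16 = 5 - 16 = -11)
l(N) = -1/(4*(8 + sqrt(37 + N))) (l(N) = -1/(4*(8 + sqrt(N + 37))) = -1/(4*(8 + sqrt(37 + N))))
(-1369 - 3014)/l(z) = (-1369 - 3014)/((-1/(32 + 4*sqrt(37 - 11)))) = -(-140256 - 17532*sqrt(26)) = -4383*(-32 - 4*sqrt(26)) = 140256 + 17532*sqrt(26)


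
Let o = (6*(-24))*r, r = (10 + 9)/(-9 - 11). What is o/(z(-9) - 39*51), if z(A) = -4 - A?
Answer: -171/2480 ≈ -0.068952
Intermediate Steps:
r = -19/20 (r = 19/(-20) = 19*(-1/20) = -19/20 ≈ -0.95000)
o = 684/5 (o = (6*(-24))*(-19/20) = -144*(-19/20) = 684/5 ≈ 136.80)
o/(z(-9) - 39*51) = 684/(5*((-4 - 1*(-9)) - 39*51)) = 684/(5*((-4 + 9) - 1989)) = 684/(5*(5 - 1989)) = (684/5)/(-1984) = (684/5)*(-1/1984) = -171/2480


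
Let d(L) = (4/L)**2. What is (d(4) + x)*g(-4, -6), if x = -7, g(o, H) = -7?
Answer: 42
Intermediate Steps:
d(L) = 16/L**2
(d(4) + x)*g(-4, -6) = (16/4**2 - 7)*(-7) = (16*(1/16) - 7)*(-7) = (1 - 7)*(-7) = -6*(-7) = 42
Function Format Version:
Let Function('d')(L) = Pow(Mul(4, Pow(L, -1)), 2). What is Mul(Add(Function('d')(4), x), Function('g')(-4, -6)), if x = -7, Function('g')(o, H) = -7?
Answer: 42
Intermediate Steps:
Function('d')(L) = Mul(16, Pow(L, -2))
Mul(Add(Function('d')(4), x), Function('g')(-4, -6)) = Mul(Add(Mul(16, Pow(4, -2)), -7), -7) = Mul(Add(Mul(16, Rational(1, 16)), -7), -7) = Mul(Add(1, -7), -7) = Mul(-6, -7) = 42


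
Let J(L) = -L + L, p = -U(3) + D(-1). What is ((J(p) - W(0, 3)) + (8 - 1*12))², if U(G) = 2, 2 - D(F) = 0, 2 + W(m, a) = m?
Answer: 4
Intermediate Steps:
W(m, a) = -2 + m
D(F) = 2 (D(F) = 2 - 1*0 = 2 + 0 = 2)
p = 0 (p = -1*2 + 2 = -2 + 2 = 0)
J(L) = 0
((J(p) - W(0, 3)) + (8 - 1*12))² = ((0 - (-2 + 0)) + (8 - 1*12))² = ((0 - 1*(-2)) + (8 - 12))² = ((0 + 2) - 4)² = (2 - 4)² = (-2)² = 4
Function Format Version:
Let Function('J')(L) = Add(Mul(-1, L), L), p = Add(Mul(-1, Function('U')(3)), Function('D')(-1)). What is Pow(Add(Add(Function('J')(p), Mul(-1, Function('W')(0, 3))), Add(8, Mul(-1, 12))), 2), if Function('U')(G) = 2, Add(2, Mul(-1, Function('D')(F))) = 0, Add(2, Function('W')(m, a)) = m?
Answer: 4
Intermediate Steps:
Function('W')(m, a) = Add(-2, m)
Function('D')(F) = 2 (Function('D')(F) = Add(2, Mul(-1, 0)) = Add(2, 0) = 2)
p = 0 (p = Add(Mul(-1, 2), 2) = Add(-2, 2) = 0)
Function('J')(L) = 0
Pow(Add(Add(Function('J')(p), Mul(-1, Function('W')(0, 3))), Add(8, Mul(-1, 12))), 2) = Pow(Add(Add(0, Mul(-1, Add(-2, 0))), Add(8, Mul(-1, 12))), 2) = Pow(Add(Add(0, Mul(-1, -2)), Add(8, -12)), 2) = Pow(Add(Add(0, 2), -4), 2) = Pow(Add(2, -4), 2) = Pow(-2, 2) = 4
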